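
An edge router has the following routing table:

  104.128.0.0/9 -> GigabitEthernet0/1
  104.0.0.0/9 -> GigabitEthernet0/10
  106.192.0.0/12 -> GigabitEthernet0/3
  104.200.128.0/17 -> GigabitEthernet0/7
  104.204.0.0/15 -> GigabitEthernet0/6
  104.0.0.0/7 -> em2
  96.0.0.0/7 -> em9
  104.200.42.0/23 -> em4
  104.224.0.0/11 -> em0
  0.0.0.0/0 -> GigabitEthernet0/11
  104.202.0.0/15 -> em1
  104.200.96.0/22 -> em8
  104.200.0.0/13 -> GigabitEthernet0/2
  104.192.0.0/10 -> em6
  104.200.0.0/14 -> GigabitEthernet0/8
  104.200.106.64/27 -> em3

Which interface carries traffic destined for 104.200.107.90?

Routes whose prefix contains 104.200.107.90:
  0.0.0.0/0 (default, matches everything) -> GigabitEthernet0/11
  104.0.0.0/7 (104.0.0.0 - 105.255.255.255) -> em2
  104.128.0.0/9 (104.128.0.0 - 104.255.255.255) -> GigabitEthernet0/1
  104.192.0.0/10 (104.192.0.0 - 104.255.255.255) -> em6
  104.200.0.0/13 (104.200.0.0 - 104.207.255.255) -> GigabitEthernet0/2
  104.200.0.0/14 (104.200.0.0 - 104.203.255.255) -> GigabitEthernet0/8
More-specific entries that do NOT match:
  104.200.106.64/27 (104.200.106.64 - 104.200.106.95) does not contain 104.200.107.90
  104.200.42.0/23 (104.200.42.0 - 104.200.43.255) does not contain 104.200.107.90
  104.200.96.0/22 (104.200.96.0 - 104.200.99.255) does not contain 104.200.107.90
  104.200.128.0/17 (104.200.128.0 - 104.200.255.255) does not contain 104.200.107.90
  104.204.0.0/15 (104.204.0.0 - 104.205.255.255) does not contain 104.200.107.90
  104.202.0.0/15 (104.202.0.0 - 104.203.255.255) does not contain 104.200.107.90
Longest matching prefix is /14 -> interface GigabitEthernet0/8.

GigabitEthernet0/8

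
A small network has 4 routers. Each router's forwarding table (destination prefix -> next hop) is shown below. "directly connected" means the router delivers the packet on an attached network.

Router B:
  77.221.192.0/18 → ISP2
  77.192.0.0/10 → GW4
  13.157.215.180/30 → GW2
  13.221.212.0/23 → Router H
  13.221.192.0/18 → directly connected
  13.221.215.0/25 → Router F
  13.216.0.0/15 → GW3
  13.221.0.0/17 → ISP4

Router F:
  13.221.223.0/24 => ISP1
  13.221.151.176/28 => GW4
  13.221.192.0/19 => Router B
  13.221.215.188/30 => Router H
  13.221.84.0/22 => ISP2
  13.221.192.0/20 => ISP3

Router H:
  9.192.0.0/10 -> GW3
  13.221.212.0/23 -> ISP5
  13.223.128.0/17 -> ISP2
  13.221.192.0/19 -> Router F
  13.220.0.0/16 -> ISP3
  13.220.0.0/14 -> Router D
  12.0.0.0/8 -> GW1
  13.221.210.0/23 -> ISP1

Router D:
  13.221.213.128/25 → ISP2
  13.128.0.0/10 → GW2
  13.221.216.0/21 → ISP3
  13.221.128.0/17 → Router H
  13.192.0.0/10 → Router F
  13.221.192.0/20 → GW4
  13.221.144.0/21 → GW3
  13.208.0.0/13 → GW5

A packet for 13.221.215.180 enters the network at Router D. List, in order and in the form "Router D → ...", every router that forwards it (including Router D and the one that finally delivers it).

Router D → Router H → Router F → Router B

At Router D: longest match for 13.221.215.180 is 13.221.128.0/17 -> Router H
At Router H: longest match for 13.221.215.180 is 13.221.192.0/19 -> Router F
At Router F: longest match for 13.221.215.180 is 13.221.192.0/19 -> Router B
At Router B: longest match for 13.221.215.180 is 13.221.192.0/18 -> directly connected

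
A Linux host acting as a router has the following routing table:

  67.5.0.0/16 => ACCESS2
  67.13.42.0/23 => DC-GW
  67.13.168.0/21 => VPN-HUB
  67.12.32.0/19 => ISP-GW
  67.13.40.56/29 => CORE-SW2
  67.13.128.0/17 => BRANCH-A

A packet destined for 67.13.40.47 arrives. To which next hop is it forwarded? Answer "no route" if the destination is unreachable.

No entry's prefix contains 67.13.40.47; there is no default route.

no route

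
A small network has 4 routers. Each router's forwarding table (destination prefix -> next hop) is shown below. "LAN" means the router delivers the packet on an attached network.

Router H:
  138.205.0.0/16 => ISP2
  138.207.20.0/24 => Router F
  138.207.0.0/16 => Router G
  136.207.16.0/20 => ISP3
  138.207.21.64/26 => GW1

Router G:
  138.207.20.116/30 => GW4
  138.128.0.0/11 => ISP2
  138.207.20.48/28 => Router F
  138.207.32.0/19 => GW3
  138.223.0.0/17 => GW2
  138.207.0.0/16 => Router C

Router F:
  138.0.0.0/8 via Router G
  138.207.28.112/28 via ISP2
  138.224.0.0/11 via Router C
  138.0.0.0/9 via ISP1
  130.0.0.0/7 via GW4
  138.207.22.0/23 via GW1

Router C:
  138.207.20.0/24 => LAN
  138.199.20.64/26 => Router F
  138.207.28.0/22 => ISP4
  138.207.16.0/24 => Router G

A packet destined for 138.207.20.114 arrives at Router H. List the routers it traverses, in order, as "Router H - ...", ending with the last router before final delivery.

Router H - Router F - Router G - Router C

At Router H: longest match for 138.207.20.114 is 138.207.20.0/24 -> Router F
At Router F: longest match for 138.207.20.114 is 138.0.0.0/8 -> Router G
At Router G: longest match for 138.207.20.114 is 138.207.0.0/16 -> Router C
At Router C: longest match for 138.207.20.114 is 138.207.20.0/24 -> LAN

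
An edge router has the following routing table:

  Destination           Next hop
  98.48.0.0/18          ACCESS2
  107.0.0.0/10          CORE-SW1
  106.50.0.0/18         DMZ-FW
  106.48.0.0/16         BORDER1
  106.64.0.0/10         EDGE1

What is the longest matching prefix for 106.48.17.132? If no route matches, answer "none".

Entries matching 106.48.17.132:
  106.48.0.0/16 (106.48.0.0 - 106.48.255.255)
Most specific is 106.48.0.0/16.

106.48.0.0/16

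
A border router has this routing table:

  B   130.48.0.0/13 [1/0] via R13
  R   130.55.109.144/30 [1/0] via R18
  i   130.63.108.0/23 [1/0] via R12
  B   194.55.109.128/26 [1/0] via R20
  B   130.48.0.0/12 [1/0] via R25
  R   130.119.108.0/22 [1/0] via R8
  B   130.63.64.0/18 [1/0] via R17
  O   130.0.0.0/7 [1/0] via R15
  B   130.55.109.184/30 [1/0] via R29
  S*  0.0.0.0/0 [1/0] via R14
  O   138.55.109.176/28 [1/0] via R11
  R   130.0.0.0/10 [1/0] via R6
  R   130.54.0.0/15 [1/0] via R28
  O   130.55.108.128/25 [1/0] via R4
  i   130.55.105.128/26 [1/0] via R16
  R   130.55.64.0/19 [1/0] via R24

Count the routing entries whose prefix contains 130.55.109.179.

6

Prefixes containing 130.55.109.179:
  0.0.0.0/0 (default, matches everything)
  130.0.0.0/7 (130.0.0.0 - 131.255.255.255)
  130.0.0.0/10 (130.0.0.0 - 130.63.255.255)
  130.48.0.0/12 (130.48.0.0 - 130.63.255.255)
  130.48.0.0/13 (130.48.0.0 - 130.55.255.255)
  130.54.0.0/15 (130.54.0.0 - 130.55.255.255)
Total matching entries: 6.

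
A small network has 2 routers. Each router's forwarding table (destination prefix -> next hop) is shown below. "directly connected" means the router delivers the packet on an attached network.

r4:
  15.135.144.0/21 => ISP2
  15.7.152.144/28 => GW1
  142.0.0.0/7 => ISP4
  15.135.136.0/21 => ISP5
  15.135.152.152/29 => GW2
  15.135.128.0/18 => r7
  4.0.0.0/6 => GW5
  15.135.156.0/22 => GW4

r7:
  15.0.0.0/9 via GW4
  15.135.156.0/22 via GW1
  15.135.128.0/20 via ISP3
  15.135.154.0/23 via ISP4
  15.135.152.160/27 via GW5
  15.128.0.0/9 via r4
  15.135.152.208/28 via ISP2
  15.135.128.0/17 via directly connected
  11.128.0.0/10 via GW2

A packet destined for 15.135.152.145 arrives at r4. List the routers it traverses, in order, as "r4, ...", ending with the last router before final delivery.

r4, r7

At r4: longest match for 15.135.152.145 is 15.135.128.0/18 -> r7
At r7: longest match for 15.135.152.145 is 15.135.128.0/17 -> directly connected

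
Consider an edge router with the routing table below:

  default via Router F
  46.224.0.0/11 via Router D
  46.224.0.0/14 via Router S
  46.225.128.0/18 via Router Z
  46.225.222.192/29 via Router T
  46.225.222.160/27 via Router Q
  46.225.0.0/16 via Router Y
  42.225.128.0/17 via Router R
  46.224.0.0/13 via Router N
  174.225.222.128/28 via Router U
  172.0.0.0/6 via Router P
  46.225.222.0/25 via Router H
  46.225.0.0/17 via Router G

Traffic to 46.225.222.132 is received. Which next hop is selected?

Routes whose prefix contains 46.225.222.132:
  0.0.0.0/0 (default, matches everything) -> Router F
  46.224.0.0/11 (46.224.0.0 - 46.255.255.255) -> Router D
  46.224.0.0/13 (46.224.0.0 - 46.231.255.255) -> Router N
  46.224.0.0/14 (46.224.0.0 - 46.227.255.255) -> Router S
  46.225.0.0/16 (46.225.0.0 - 46.225.255.255) -> Router Y
More-specific entries that do NOT match:
  46.225.222.192/29 (46.225.222.192 - 46.225.222.199) does not contain 46.225.222.132
  174.225.222.128/28 (174.225.222.128 - 174.225.222.143) does not contain 46.225.222.132
  46.225.222.160/27 (46.225.222.160 - 46.225.222.191) does not contain 46.225.222.132
  46.225.222.0/25 (46.225.222.0 - 46.225.222.127) does not contain 46.225.222.132
  46.225.128.0/18 (46.225.128.0 - 46.225.191.255) does not contain 46.225.222.132
  42.225.128.0/17 (42.225.128.0 - 42.225.255.255) does not contain 46.225.222.132
  46.225.0.0/17 (46.225.0.0 - 46.225.127.255) does not contain 46.225.222.132
Longest matching prefix is /16 -> next hop Router Y.

Router Y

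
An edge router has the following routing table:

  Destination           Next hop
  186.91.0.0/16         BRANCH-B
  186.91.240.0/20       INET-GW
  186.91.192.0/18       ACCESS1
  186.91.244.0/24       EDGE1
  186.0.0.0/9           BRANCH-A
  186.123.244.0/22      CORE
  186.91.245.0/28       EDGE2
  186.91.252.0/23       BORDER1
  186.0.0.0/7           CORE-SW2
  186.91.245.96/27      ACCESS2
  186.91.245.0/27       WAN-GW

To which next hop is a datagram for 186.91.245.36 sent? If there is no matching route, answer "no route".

Routes whose prefix contains 186.91.245.36:
  186.0.0.0/7 (186.0.0.0 - 187.255.255.255) -> CORE-SW2
  186.0.0.0/9 (186.0.0.0 - 186.127.255.255) -> BRANCH-A
  186.91.0.0/16 (186.91.0.0 - 186.91.255.255) -> BRANCH-B
  186.91.192.0/18 (186.91.192.0 - 186.91.255.255) -> ACCESS1
  186.91.240.0/20 (186.91.240.0 - 186.91.255.255) -> INET-GW
More-specific entries that do NOT match:
  186.91.245.0/28 (186.91.245.0 - 186.91.245.15) does not contain 186.91.245.36
  186.91.245.96/27 (186.91.245.96 - 186.91.245.127) does not contain 186.91.245.36
  186.91.245.0/27 (186.91.245.0 - 186.91.245.31) does not contain 186.91.245.36
  186.91.244.0/24 (186.91.244.0 - 186.91.244.255) does not contain 186.91.245.36
  186.91.252.0/23 (186.91.252.0 - 186.91.253.255) does not contain 186.91.245.36
  186.123.244.0/22 (186.123.244.0 - 186.123.247.255) does not contain 186.91.245.36
Longest matching prefix is /20 -> next hop INET-GW.

INET-GW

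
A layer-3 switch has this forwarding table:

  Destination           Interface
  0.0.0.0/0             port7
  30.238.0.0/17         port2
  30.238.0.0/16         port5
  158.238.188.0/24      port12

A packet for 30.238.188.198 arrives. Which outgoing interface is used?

port5

Routes whose prefix contains 30.238.188.198:
  0.0.0.0/0 (default, matches everything) -> port7
  30.238.0.0/16 (30.238.0.0 - 30.238.255.255) -> port5
More-specific entries that do NOT match:
  158.238.188.0/24 (158.238.188.0 - 158.238.188.255) does not contain 30.238.188.198
  30.238.0.0/17 (30.238.0.0 - 30.238.127.255) does not contain 30.238.188.198
Longest matching prefix is /16 -> interface port5.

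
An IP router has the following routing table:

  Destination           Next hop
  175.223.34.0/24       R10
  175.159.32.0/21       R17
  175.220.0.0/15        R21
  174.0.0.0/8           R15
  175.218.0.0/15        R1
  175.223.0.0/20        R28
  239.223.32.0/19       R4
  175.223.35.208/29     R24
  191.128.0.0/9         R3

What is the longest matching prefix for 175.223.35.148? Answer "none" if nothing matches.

175.223.35.148 is outside every listed prefix and there is no default route.

none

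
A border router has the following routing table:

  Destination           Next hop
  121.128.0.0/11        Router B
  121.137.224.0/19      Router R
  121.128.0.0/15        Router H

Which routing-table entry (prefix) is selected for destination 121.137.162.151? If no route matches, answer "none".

Entries matching 121.137.162.151:
  121.128.0.0/11 (121.128.0.0 - 121.159.255.255)
Most specific is 121.128.0.0/11.

121.128.0.0/11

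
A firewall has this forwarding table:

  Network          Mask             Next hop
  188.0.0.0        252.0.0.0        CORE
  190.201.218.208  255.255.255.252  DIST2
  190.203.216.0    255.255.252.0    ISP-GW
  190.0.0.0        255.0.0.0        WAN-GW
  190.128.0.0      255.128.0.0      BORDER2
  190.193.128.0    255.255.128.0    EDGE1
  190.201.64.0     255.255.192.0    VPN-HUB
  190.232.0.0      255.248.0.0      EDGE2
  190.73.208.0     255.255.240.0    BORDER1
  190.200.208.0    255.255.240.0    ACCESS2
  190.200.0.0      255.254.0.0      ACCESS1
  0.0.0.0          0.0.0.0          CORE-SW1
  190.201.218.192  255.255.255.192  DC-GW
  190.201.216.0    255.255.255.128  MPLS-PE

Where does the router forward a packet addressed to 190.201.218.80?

Routes whose prefix contains 190.201.218.80:
  0.0.0.0/0 (default, matches everything) -> CORE-SW1
  188.0.0.0/6 (188.0.0.0 - 191.255.255.255) -> CORE
  190.0.0.0/8 (190.0.0.0 - 190.255.255.255) -> WAN-GW
  190.128.0.0/9 (190.128.0.0 - 190.255.255.255) -> BORDER2
  190.200.0.0/15 (190.200.0.0 - 190.201.255.255) -> ACCESS1
More-specific entries that do NOT match:
  190.201.218.208/30 (190.201.218.208 - 190.201.218.211) does not contain 190.201.218.80
  190.201.218.192/26 (190.201.218.192 - 190.201.218.255) does not contain 190.201.218.80
  190.201.216.0/25 (190.201.216.0 - 190.201.216.127) does not contain 190.201.218.80
  190.203.216.0/22 (190.203.216.0 - 190.203.219.255) does not contain 190.201.218.80
  190.73.208.0/20 (190.73.208.0 - 190.73.223.255) does not contain 190.201.218.80
  190.200.208.0/20 (190.200.208.0 - 190.200.223.255) does not contain 190.201.218.80
  190.201.64.0/18 (190.201.64.0 - 190.201.127.255) does not contain 190.201.218.80
  190.193.128.0/17 (190.193.128.0 - 190.193.255.255) does not contain 190.201.218.80
Longest matching prefix is /15 -> next hop ACCESS1.

ACCESS1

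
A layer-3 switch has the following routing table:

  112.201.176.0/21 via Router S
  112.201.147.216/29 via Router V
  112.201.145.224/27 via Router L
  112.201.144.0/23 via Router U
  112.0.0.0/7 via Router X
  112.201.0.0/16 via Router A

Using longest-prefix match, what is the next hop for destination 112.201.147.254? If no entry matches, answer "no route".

Routes whose prefix contains 112.201.147.254:
  112.0.0.0/7 (112.0.0.0 - 113.255.255.255) -> Router X
  112.201.0.0/16 (112.201.0.0 - 112.201.255.255) -> Router A
More-specific entries that do NOT match:
  112.201.147.216/29 (112.201.147.216 - 112.201.147.223) does not contain 112.201.147.254
  112.201.145.224/27 (112.201.145.224 - 112.201.145.255) does not contain 112.201.147.254
  112.201.144.0/23 (112.201.144.0 - 112.201.145.255) does not contain 112.201.147.254
  112.201.176.0/21 (112.201.176.0 - 112.201.183.255) does not contain 112.201.147.254
Longest matching prefix is /16 -> next hop Router A.

Router A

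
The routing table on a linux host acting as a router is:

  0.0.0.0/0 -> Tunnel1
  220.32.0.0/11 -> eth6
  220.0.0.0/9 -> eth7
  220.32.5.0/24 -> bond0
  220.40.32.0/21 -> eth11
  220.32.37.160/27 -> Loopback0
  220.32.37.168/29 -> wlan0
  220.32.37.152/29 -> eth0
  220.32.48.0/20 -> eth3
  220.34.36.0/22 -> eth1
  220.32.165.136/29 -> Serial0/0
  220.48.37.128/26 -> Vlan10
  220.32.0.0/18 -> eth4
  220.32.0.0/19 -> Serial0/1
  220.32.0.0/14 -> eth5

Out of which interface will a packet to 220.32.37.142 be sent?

eth4

Routes whose prefix contains 220.32.37.142:
  0.0.0.0/0 (default, matches everything) -> Tunnel1
  220.0.0.0/9 (220.0.0.0 - 220.127.255.255) -> eth7
  220.32.0.0/11 (220.32.0.0 - 220.63.255.255) -> eth6
  220.32.0.0/14 (220.32.0.0 - 220.35.255.255) -> eth5
  220.32.0.0/18 (220.32.0.0 - 220.32.63.255) -> eth4
More-specific entries that do NOT match:
  220.32.37.168/29 (220.32.37.168 - 220.32.37.175) does not contain 220.32.37.142
  220.32.37.152/29 (220.32.37.152 - 220.32.37.159) does not contain 220.32.37.142
  220.32.165.136/29 (220.32.165.136 - 220.32.165.143) does not contain 220.32.37.142
  220.32.37.160/27 (220.32.37.160 - 220.32.37.191) does not contain 220.32.37.142
  220.48.37.128/26 (220.48.37.128 - 220.48.37.191) does not contain 220.32.37.142
  220.32.5.0/24 (220.32.5.0 - 220.32.5.255) does not contain 220.32.37.142
  220.34.36.0/22 (220.34.36.0 - 220.34.39.255) does not contain 220.32.37.142
  220.40.32.0/21 (220.40.32.0 - 220.40.39.255) does not contain 220.32.37.142
  220.32.48.0/20 (220.32.48.0 - 220.32.63.255) does not contain 220.32.37.142
  220.32.0.0/19 (220.32.0.0 - 220.32.31.255) does not contain 220.32.37.142
Longest matching prefix is /18 -> interface eth4.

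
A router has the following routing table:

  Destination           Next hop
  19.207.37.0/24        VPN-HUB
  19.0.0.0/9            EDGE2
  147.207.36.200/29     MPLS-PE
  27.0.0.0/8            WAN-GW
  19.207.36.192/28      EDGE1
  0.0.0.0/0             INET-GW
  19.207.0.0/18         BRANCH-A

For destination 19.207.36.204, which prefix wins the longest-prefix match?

19.207.36.192/28

Entries matching 19.207.36.204:
  0.0.0.0/0 (default, matches everything)
  19.207.0.0/18 (19.207.0.0 - 19.207.63.255)
  19.207.36.192/28 (19.207.36.192 - 19.207.36.207)
Most specific is 19.207.36.192/28.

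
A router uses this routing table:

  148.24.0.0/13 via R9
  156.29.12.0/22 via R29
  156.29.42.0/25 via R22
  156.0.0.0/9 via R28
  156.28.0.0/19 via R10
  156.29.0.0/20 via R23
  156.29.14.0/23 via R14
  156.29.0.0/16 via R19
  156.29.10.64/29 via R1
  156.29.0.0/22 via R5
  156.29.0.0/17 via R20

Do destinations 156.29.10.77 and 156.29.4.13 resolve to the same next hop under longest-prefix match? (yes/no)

156.29.10.77: longest match 156.29.0.0/20 -> R23
156.29.4.13: longest match 156.29.0.0/20 -> R23

yes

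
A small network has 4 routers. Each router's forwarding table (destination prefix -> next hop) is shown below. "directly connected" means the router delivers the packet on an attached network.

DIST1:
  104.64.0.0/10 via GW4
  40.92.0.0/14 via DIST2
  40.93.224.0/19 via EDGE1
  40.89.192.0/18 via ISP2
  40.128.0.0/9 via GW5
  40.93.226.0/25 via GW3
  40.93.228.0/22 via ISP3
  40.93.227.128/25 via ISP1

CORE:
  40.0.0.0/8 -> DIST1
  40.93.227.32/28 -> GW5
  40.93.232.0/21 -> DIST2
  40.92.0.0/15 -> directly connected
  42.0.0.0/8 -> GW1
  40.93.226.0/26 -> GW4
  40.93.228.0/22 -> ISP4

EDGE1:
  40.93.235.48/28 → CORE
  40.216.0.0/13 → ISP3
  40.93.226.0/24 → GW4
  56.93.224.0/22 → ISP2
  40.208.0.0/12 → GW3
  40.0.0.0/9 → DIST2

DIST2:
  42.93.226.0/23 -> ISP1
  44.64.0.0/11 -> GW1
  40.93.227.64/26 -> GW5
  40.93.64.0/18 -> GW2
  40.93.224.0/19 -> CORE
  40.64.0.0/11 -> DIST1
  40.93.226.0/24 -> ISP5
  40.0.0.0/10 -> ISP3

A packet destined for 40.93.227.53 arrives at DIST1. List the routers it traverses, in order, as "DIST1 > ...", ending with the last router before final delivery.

DIST1 > EDGE1 > DIST2 > CORE

At DIST1: longest match for 40.93.227.53 is 40.93.224.0/19 -> EDGE1
At EDGE1: longest match for 40.93.227.53 is 40.0.0.0/9 -> DIST2
At DIST2: longest match for 40.93.227.53 is 40.93.224.0/19 -> CORE
At CORE: longest match for 40.93.227.53 is 40.92.0.0/15 -> directly connected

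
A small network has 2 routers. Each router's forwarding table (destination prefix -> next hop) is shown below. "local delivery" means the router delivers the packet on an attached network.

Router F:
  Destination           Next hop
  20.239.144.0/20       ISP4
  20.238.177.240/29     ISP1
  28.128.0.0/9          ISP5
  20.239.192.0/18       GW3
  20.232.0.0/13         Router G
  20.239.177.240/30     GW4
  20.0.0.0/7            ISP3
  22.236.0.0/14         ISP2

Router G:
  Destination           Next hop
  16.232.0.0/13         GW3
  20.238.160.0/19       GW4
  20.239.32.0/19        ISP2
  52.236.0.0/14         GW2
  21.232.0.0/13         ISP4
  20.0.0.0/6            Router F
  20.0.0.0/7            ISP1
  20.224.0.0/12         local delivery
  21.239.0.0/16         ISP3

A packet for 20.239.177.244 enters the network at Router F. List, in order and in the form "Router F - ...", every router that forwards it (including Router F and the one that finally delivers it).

Router F - Router G

At Router F: longest match for 20.239.177.244 is 20.232.0.0/13 -> Router G
At Router G: longest match for 20.239.177.244 is 20.224.0.0/12 -> local delivery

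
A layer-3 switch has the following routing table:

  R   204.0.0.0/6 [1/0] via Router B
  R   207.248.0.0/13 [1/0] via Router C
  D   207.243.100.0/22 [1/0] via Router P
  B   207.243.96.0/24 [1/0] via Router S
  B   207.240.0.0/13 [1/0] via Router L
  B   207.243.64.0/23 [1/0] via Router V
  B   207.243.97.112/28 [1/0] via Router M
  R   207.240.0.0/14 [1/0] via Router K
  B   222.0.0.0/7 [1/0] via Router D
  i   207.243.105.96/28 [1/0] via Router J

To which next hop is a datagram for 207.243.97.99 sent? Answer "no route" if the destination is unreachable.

Routes whose prefix contains 207.243.97.99:
  204.0.0.0/6 (204.0.0.0 - 207.255.255.255) -> Router B
  207.240.0.0/13 (207.240.0.0 - 207.247.255.255) -> Router L
  207.240.0.0/14 (207.240.0.0 - 207.243.255.255) -> Router K
More-specific entries that do NOT match:
  207.243.97.112/28 (207.243.97.112 - 207.243.97.127) does not contain 207.243.97.99
  207.243.105.96/28 (207.243.105.96 - 207.243.105.111) does not contain 207.243.97.99
  207.243.96.0/24 (207.243.96.0 - 207.243.96.255) does not contain 207.243.97.99
  207.243.64.0/23 (207.243.64.0 - 207.243.65.255) does not contain 207.243.97.99
  207.243.100.0/22 (207.243.100.0 - 207.243.103.255) does not contain 207.243.97.99
Longest matching prefix is /14 -> next hop Router K.

Router K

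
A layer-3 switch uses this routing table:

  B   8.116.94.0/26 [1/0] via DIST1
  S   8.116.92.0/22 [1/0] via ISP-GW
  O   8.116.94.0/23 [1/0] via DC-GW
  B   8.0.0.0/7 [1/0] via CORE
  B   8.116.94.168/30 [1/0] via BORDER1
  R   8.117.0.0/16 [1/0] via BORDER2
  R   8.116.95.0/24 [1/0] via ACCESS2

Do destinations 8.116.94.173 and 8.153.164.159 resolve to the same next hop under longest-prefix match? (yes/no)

no

8.116.94.173: longest match 8.116.94.0/23 -> DC-GW
8.153.164.159: longest match 8.0.0.0/7 -> CORE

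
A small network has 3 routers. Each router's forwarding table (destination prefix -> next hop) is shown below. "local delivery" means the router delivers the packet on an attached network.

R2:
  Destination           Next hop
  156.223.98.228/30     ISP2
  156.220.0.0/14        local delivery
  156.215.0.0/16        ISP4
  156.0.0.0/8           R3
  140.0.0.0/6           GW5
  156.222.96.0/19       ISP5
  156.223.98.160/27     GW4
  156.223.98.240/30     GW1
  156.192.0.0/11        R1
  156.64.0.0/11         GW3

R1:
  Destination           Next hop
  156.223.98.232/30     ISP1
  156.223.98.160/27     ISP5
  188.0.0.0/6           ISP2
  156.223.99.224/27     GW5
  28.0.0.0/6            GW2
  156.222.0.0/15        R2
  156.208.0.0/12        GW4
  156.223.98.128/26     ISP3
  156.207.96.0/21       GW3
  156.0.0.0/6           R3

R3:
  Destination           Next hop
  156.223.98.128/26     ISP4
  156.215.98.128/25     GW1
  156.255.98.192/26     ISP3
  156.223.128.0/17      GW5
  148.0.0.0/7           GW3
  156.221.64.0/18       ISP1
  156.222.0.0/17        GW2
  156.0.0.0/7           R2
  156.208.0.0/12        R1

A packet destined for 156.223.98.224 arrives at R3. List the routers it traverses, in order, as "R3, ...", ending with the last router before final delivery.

At R3: longest match for 156.223.98.224 is 156.208.0.0/12 -> R1
At R1: longest match for 156.223.98.224 is 156.222.0.0/15 -> R2
At R2: longest match for 156.223.98.224 is 156.220.0.0/14 -> local delivery

R3, R1, R2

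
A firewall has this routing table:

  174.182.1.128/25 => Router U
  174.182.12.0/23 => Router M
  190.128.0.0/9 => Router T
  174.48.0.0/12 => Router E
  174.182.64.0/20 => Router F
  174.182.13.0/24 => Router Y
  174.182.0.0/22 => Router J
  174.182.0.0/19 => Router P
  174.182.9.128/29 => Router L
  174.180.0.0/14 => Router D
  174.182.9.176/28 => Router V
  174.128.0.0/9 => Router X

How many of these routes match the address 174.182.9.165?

3

Prefixes containing 174.182.9.165:
  174.128.0.0/9 (174.128.0.0 - 174.255.255.255)
  174.180.0.0/14 (174.180.0.0 - 174.183.255.255)
  174.182.0.0/19 (174.182.0.0 - 174.182.31.255)
Total matching entries: 3.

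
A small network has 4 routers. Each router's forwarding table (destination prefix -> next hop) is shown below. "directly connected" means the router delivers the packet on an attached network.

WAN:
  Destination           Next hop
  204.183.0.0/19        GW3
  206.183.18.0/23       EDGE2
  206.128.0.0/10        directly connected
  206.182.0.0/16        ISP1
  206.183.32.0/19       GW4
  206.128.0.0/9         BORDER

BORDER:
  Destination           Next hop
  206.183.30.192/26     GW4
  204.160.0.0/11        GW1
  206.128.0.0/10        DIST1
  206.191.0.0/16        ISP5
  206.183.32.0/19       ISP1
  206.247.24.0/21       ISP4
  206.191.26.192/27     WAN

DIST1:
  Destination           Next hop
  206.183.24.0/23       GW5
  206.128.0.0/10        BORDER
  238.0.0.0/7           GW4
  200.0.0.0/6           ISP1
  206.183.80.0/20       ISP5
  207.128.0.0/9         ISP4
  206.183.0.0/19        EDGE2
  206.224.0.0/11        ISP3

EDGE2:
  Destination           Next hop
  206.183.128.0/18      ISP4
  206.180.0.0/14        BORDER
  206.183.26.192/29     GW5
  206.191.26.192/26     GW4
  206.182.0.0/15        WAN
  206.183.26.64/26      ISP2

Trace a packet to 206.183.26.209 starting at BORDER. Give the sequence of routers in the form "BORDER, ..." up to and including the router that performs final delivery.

BORDER, DIST1, EDGE2, WAN

At BORDER: longest match for 206.183.26.209 is 206.128.0.0/10 -> DIST1
At DIST1: longest match for 206.183.26.209 is 206.183.0.0/19 -> EDGE2
At EDGE2: longest match for 206.183.26.209 is 206.182.0.0/15 -> WAN
At WAN: longest match for 206.183.26.209 is 206.128.0.0/10 -> directly connected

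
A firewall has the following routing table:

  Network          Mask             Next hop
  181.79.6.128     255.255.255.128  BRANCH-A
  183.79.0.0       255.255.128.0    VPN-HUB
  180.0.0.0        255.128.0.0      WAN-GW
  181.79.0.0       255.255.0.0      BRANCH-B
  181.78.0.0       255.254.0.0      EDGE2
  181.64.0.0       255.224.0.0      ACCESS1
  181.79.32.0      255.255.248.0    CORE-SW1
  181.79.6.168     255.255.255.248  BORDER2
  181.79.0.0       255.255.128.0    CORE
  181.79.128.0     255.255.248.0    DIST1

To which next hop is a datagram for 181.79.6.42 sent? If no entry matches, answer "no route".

CORE

Routes whose prefix contains 181.79.6.42:
  181.64.0.0/11 (181.64.0.0 - 181.95.255.255) -> ACCESS1
  181.78.0.0/15 (181.78.0.0 - 181.79.255.255) -> EDGE2
  181.79.0.0/16 (181.79.0.0 - 181.79.255.255) -> BRANCH-B
  181.79.0.0/17 (181.79.0.0 - 181.79.127.255) -> CORE
More-specific entries that do NOT match:
  181.79.6.168/29 (181.79.6.168 - 181.79.6.175) does not contain 181.79.6.42
  181.79.6.128/25 (181.79.6.128 - 181.79.6.255) does not contain 181.79.6.42
  181.79.32.0/21 (181.79.32.0 - 181.79.39.255) does not contain 181.79.6.42
  181.79.128.0/21 (181.79.128.0 - 181.79.135.255) does not contain 181.79.6.42
Longest matching prefix is /17 -> next hop CORE.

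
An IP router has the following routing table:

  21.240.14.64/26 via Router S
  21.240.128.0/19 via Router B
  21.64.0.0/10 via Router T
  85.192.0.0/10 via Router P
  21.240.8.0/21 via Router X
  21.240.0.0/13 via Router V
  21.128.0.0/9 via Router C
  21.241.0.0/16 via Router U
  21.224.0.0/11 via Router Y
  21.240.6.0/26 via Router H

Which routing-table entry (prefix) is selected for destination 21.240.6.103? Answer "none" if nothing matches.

21.240.0.0/13

Entries matching 21.240.6.103:
  21.128.0.0/9 (21.128.0.0 - 21.255.255.255)
  21.224.0.0/11 (21.224.0.0 - 21.255.255.255)
  21.240.0.0/13 (21.240.0.0 - 21.247.255.255)
Most specific is 21.240.0.0/13.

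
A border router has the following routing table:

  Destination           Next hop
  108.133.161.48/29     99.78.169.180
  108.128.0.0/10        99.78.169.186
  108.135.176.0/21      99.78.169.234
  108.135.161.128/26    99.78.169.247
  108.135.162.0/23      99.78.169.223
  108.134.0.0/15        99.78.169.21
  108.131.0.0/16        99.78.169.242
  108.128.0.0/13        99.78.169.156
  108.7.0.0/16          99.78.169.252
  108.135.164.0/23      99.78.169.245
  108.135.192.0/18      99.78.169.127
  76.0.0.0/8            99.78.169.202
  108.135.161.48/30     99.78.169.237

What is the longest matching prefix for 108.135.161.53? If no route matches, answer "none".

108.134.0.0/15

Entries matching 108.135.161.53:
  108.128.0.0/10 (108.128.0.0 - 108.191.255.255)
  108.128.0.0/13 (108.128.0.0 - 108.135.255.255)
  108.134.0.0/15 (108.134.0.0 - 108.135.255.255)
Most specific is 108.134.0.0/15.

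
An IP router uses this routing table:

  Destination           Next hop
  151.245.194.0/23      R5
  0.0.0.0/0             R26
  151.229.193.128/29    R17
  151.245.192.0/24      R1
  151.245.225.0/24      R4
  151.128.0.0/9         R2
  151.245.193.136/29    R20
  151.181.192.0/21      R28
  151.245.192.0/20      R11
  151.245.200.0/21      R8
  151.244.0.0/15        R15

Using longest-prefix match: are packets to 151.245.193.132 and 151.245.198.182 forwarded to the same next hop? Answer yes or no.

yes

151.245.193.132: longest match 151.245.192.0/20 -> R11
151.245.198.182: longest match 151.245.192.0/20 -> R11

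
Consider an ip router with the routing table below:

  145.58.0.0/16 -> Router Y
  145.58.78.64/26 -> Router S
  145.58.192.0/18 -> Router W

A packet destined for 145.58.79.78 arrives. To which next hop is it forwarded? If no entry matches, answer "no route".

Router Y

Routes whose prefix contains 145.58.79.78:
  145.58.0.0/16 (145.58.0.0 - 145.58.255.255) -> Router Y
More-specific entries that do NOT match:
  145.58.78.64/26 (145.58.78.64 - 145.58.78.127) does not contain 145.58.79.78
  145.58.192.0/18 (145.58.192.0 - 145.58.255.255) does not contain 145.58.79.78
Longest matching prefix is /16 -> next hop Router Y.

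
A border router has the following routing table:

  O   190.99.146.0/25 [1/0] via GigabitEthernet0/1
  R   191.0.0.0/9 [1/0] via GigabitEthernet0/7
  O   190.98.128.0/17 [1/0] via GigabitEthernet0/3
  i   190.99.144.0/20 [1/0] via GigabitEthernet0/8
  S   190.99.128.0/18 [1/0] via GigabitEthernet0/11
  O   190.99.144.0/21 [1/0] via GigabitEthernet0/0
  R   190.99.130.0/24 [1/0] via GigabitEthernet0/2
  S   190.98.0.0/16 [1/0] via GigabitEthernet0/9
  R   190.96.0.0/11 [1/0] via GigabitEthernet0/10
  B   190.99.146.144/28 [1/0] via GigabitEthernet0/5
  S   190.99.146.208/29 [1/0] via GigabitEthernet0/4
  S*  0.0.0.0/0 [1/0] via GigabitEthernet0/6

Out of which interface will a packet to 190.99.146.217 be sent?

Routes whose prefix contains 190.99.146.217:
  0.0.0.0/0 (default, matches everything) -> GigabitEthernet0/6
  190.96.0.0/11 (190.96.0.0 - 190.127.255.255) -> GigabitEthernet0/10
  190.99.128.0/18 (190.99.128.0 - 190.99.191.255) -> GigabitEthernet0/11
  190.99.144.0/20 (190.99.144.0 - 190.99.159.255) -> GigabitEthernet0/8
  190.99.144.0/21 (190.99.144.0 - 190.99.151.255) -> GigabitEthernet0/0
More-specific entries that do NOT match:
  190.99.146.208/29 (190.99.146.208 - 190.99.146.215) does not contain 190.99.146.217
  190.99.146.144/28 (190.99.146.144 - 190.99.146.159) does not contain 190.99.146.217
  190.99.146.0/25 (190.99.146.0 - 190.99.146.127) does not contain 190.99.146.217
  190.99.130.0/24 (190.99.130.0 - 190.99.130.255) does not contain 190.99.146.217
Longest matching prefix is /21 -> interface GigabitEthernet0/0.

GigabitEthernet0/0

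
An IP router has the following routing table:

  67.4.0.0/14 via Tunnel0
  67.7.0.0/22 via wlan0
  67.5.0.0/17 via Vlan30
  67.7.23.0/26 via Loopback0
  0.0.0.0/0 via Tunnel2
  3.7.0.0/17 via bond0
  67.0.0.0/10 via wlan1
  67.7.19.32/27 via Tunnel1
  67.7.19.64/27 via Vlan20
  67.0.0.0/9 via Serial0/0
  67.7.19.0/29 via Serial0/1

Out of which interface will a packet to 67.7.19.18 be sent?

Tunnel0

Routes whose prefix contains 67.7.19.18:
  0.0.0.0/0 (default, matches everything) -> Tunnel2
  67.0.0.0/9 (67.0.0.0 - 67.127.255.255) -> Serial0/0
  67.0.0.0/10 (67.0.0.0 - 67.63.255.255) -> wlan1
  67.4.0.0/14 (67.4.0.0 - 67.7.255.255) -> Tunnel0
More-specific entries that do NOT match:
  67.7.19.0/29 (67.7.19.0 - 67.7.19.7) does not contain 67.7.19.18
  67.7.19.32/27 (67.7.19.32 - 67.7.19.63) does not contain 67.7.19.18
  67.7.19.64/27 (67.7.19.64 - 67.7.19.95) does not contain 67.7.19.18
  67.7.23.0/26 (67.7.23.0 - 67.7.23.63) does not contain 67.7.19.18
  67.7.0.0/22 (67.7.0.0 - 67.7.3.255) does not contain 67.7.19.18
  67.5.0.0/17 (67.5.0.0 - 67.5.127.255) does not contain 67.7.19.18
  3.7.0.0/17 (3.7.0.0 - 3.7.127.255) does not contain 67.7.19.18
Longest matching prefix is /14 -> interface Tunnel0.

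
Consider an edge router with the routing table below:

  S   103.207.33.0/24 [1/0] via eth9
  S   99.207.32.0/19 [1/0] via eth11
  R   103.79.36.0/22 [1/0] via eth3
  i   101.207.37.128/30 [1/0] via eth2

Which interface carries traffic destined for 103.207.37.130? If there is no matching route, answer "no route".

no route

No entry's prefix contains 103.207.37.130; there is no default route.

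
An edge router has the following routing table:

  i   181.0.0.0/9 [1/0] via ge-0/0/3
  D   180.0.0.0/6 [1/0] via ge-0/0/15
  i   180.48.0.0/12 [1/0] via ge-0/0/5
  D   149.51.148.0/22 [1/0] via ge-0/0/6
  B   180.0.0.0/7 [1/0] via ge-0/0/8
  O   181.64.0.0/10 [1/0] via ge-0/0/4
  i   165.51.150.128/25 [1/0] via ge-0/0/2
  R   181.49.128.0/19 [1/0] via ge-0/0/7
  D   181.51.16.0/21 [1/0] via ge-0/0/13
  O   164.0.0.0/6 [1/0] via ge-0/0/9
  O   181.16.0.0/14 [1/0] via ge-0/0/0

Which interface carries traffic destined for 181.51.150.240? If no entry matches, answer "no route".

ge-0/0/3

Routes whose prefix contains 181.51.150.240:
  180.0.0.0/6 (180.0.0.0 - 183.255.255.255) -> ge-0/0/15
  180.0.0.0/7 (180.0.0.0 - 181.255.255.255) -> ge-0/0/8
  181.0.0.0/9 (181.0.0.0 - 181.127.255.255) -> ge-0/0/3
More-specific entries that do NOT match:
  165.51.150.128/25 (165.51.150.128 - 165.51.150.255) does not contain 181.51.150.240
  149.51.148.0/22 (149.51.148.0 - 149.51.151.255) does not contain 181.51.150.240
  181.51.16.0/21 (181.51.16.0 - 181.51.23.255) does not contain 181.51.150.240
  181.49.128.0/19 (181.49.128.0 - 181.49.159.255) does not contain 181.51.150.240
  181.16.0.0/14 (181.16.0.0 - 181.19.255.255) does not contain 181.51.150.240
  180.48.0.0/12 (180.48.0.0 - 180.63.255.255) does not contain 181.51.150.240
  181.64.0.0/10 (181.64.0.0 - 181.127.255.255) does not contain 181.51.150.240
Longest matching prefix is /9 -> interface ge-0/0/3.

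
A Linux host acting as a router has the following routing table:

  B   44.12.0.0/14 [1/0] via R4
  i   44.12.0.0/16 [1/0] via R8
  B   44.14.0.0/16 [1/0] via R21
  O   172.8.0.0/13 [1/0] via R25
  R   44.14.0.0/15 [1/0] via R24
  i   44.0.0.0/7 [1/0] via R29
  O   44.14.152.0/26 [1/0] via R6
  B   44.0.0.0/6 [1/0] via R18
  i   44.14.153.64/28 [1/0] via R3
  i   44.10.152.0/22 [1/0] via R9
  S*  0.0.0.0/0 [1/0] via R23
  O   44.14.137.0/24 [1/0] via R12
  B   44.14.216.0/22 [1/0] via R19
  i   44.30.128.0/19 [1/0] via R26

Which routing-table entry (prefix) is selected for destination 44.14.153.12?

Entries matching 44.14.153.12:
  0.0.0.0/0 (default, matches everything)
  44.0.0.0/6 (44.0.0.0 - 47.255.255.255)
  44.0.0.0/7 (44.0.0.0 - 45.255.255.255)
  44.12.0.0/14 (44.12.0.0 - 44.15.255.255)
  44.14.0.0/15 (44.14.0.0 - 44.15.255.255)
  44.14.0.0/16 (44.14.0.0 - 44.14.255.255)
Most specific is 44.14.0.0/16.

44.14.0.0/16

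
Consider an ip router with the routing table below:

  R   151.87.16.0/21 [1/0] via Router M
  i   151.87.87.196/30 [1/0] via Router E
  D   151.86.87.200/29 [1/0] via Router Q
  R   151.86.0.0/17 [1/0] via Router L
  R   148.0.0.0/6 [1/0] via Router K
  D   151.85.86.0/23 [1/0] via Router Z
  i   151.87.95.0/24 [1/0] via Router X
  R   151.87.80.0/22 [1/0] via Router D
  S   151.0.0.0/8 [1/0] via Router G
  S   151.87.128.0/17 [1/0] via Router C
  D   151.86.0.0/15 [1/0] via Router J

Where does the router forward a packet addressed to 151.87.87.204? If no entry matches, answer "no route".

Router J

Routes whose prefix contains 151.87.87.204:
  148.0.0.0/6 (148.0.0.0 - 151.255.255.255) -> Router K
  151.0.0.0/8 (151.0.0.0 - 151.255.255.255) -> Router G
  151.86.0.0/15 (151.86.0.0 - 151.87.255.255) -> Router J
More-specific entries that do NOT match:
  151.87.87.196/30 (151.87.87.196 - 151.87.87.199) does not contain 151.87.87.204
  151.86.87.200/29 (151.86.87.200 - 151.86.87.207) does not contain 151.87.87.204
  151.87.95.0/24 (151.87.95.0 - 151.87.95.255) does not contain 151.87.87.204
  151.85.86.0/23 (151.85.86.0 - 151.85.87.255) does not contain 151.87.87.204
  151.87.80.0/22 (151.87.80.0 - 151.87.83.255) does not contain 151.87.87.204
  151.87.16.0/21 (151.87.16.0 - 151.87.23.255) does not contain 151.87.87.204
  151.86.0.0/17 (151.86.0.0 - 151.86.127.255) does not contain 151.87.87.204
  151.87.128.0/17 (151.87.128.0 - 151.87.255.255) does not contain 151.87.87.204
Longest matching prefix is /15 -> next hop Router J.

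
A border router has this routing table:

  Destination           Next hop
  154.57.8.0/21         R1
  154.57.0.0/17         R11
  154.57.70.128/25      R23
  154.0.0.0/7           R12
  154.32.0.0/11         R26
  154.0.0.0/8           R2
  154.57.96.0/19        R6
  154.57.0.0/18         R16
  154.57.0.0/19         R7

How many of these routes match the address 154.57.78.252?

Prefixes containing 154.57.78.252:
  154.0.0.0/7 (154.0.0.0 - 155.255.255.255)
  154.0.0.0/8 (154.0.0.0 - 154.255.255.255)
  154.32.0.0/11 (154.32.0.0 - 154.63.255.255)
  154.57.0.0/17 (154.57.0.0 - 154.57.127.255)
Total matching entries: 4.

4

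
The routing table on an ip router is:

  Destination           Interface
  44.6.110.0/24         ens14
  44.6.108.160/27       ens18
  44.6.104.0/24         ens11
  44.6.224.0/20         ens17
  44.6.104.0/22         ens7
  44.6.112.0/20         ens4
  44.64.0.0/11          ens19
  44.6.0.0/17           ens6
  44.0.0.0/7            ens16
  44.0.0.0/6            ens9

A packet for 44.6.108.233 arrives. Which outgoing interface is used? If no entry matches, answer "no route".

Routes whose prefix contains 44.6.108.233:
  44.0.0.0/6 (44.0.0.0 - 47.255.255.255) -> ens9
  44.0.0.0/7 (44.0.0.0 - 45.255.255.255) -> ens16
  44.6.0.0/17 (44.6.0.0 - 44.6.127.255) -> ens6
More-specific entries that do NOT match:
  44.6.108.160/27 (44.6.108.160 - 44.6.108.191) does not contain 44.6.108.233
  44.6.110.0/24 (44.6.110.0 - 44.6.110.255) does not contain 44.6.108.233
  44.6.104.0/24 (44.6.104.0 - 44.6.104.255) does not contain 44.6.108.233
  44.6.104.0/22 (44.6.104.0 - 44.6.107.255) does not contain 44.6.108.233
  44.6.224.0/20 (44.6.224.0 - 44.6.239.255) does not contain 44.6.108.233
  44.6.112.0/20 (44.6.112.0 - 44.6.127.255) does not contain 44.6.108.233
Longest matching prefix is /17 -> interface ens6.

ens6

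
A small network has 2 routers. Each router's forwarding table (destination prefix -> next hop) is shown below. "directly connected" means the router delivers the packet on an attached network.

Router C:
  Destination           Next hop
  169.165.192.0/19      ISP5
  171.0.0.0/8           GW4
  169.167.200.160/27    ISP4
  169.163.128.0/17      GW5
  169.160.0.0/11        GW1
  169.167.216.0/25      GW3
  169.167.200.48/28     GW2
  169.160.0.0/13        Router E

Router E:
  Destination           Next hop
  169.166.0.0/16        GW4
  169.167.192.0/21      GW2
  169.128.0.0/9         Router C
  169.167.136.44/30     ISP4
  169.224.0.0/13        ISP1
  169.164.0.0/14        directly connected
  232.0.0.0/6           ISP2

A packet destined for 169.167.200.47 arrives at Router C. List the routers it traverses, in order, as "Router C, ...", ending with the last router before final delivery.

At Router C: longest match for 169.167.200.47 is 169.160.0.0/13 -> Router E
At Router E: longest match for 169.167.200.47 is 169.164.0.0/14 -> directly connected

Router C, Router E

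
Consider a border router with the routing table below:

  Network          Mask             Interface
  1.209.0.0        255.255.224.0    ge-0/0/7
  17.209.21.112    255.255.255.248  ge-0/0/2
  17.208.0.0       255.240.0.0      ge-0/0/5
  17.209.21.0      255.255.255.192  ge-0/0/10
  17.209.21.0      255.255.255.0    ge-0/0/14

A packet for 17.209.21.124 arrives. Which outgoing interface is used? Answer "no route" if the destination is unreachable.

Routes whose prefix contains 17.209.21.124:
  17.208.0.0/12 (17.208.0.0 - 17.223.255.255) -> ge-0/0/5
  17.209.21.0/24 (17.209.21.0 - 17.209.21.255) -> ge-0/0/14
More-specific entries that do NOT match:
  17.209.21.112/29 (17.209.21.112 - 17.209.21.119) does not contain 17.209.21.124
  17.209.21.0/26 (17.209.21.0 - 17.209.21.63) does not contain 17.209.21.124
Longest matching prefix is /24 -> interface ge-0/0/14.

ge-0/0/14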